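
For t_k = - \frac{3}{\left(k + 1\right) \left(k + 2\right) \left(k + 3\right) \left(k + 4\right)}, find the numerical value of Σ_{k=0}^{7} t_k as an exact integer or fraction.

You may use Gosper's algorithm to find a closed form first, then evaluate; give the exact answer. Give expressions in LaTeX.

t_(k+1)/t_k = (k + 1)/(k + 5).
Factor: A=k + 1; B=k + 5; C=1.
Need (k + 1)·f(k+1) − (k + 4)·f(k) = 1.
From deg A=1, deg B=1, deg C=0: d=3.
Solve for f: f(k) = k*(k**2 + 6*k + 11)/18 (degree 3 ≤ 3).
Get s_k = R·t_k = k*(-k**2 - 6*k - 11)/(6*(k + 1)*(k + 2)*(k + 3)) with R(k) = B(k−1)f(k)/C(k) = k*(k + 4)*(k**2 + 6*k + 11)/18.
Verify: -3/(k**4 + 10*k**3 + 35*k**2 + 50*k + 24) matches t_k.
Evaluate s at k=8 and k=0: -82/495 and 0; difference -82/495.

Σ = -82/495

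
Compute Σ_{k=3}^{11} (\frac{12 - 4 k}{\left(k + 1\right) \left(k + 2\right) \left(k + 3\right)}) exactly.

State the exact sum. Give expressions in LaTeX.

t_(k+1)/t_k = (k - 2)*(k + 1)/((k - 3)*(k + 4)).
A = k + 1, B = k + 4, C = k - 3.
f must satisfy (k + 1)·f(k+1) − (k + 3)·f(k) = k - 3.
d = 2 from the (1,1,1) case.
Solve for f: f(k) = -k*(k + 5)/2 (degree 2 ≤ 2).
R(k) = B(k−1)·f(k)/C(k) = -k*(k + 3)*(k + 5)/(2*(k - 3)); s_k = R·t_k = 2*k*(k + 5)/((k + 1)*(k + 2)).
Δs = 4*(3 - k)/(k**3 + 6*k**2 + 11*k + 6), as required.
Sum = s_(12) − s_(3); s_(12) = 204/91, s_(3) = 12/5 ⇒ -72/455.

Σ = -72/455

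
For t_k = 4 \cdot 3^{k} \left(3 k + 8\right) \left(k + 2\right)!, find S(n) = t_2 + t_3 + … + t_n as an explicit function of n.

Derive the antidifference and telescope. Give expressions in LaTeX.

S(n) = 12 \cdot 3^{n} \left(n + 3\right)! - 864

Ratio r(k) = 3*(k + 3)*(3*k + 11)/(3*k + 8).
Gosper form: A/B · C(k+1)/C(k) with A=3*k + 9, B=1, C=k + 8/3.
Need (3*k + 9)·f(k+1) − (1)·f(k) = k + 8/3.
Bound: deg f ≤ 0.
Solve for f: f(k) = 1/3 (degree 0 ≤ 0).
Certificate R = B(k−1)f/C = 1/(3*k + 8) gives s_k = 4*3**k*factorial(k + 2).
Δs = 4*3**k*(3*k + 8)*factorial(k + 2), as required.
Σ_(k=2)^n t_k = s_(n+1) − s_(2) = (12*3**n*factorial(n + 3)) − (864), i.e. 12*3**n*factorial(n + 3) - 864.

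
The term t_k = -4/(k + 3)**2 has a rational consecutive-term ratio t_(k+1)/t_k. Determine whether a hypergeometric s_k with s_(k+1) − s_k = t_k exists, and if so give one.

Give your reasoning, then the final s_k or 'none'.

t_(k+1)/t_k = (k + 3)**2/(k + 4)**2.
A = k**2 + 6*k + 9, B = k**2 + 8*k + 16, C = 1.
Key eq: (k**2 + 6*k + 9)·f(k+1) = (k**2 + 6*k + 9)·f(k) + (1).
deg f ≤ 0 (via 2,2,0).
Write f(k) = c0. Then LHS − RHS = -1, requiring -1 = 0: contradictory. No certificate.

none — t_k is not Gosper-summable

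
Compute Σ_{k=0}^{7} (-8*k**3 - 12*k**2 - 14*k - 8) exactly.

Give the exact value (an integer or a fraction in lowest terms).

Σ = -8408

Compute t_(k+1)/t_k: get (4*k**3 + 18*k**2 + 31*k + 21)/(4*k**3 + 6*k**2 + 7*k + 4).
A = 1, B = 1, C = k**3 + 3*k**2/2 + 7*k/4 + 1.
Key eq: (1)·f(k+1) = (1)·f(k) + (k**3 + 3*k**2/2 + 7*k/4 + 1).
Degrees (0,0,3) ⇒ d ≤ 4.
A polynomial solution: f(k) = k*(2*k**3 + 3*k + 3)/8.
R(k) = B(k−1)·f(k)/C(k) = k*(2*k**3 + 3*k + 3)/(2*(4*k**3 + 6*k**2 + 7*k + 4)); s_k = R·t_k = k*(-2*k**3 - 3*k - 3).
Verify: -8*k**3 - 12*k**2 - 14*k - 8 matches t_k.
Σ_(k=0)^(7) t_k = s_(8) − s_(0) = -8408 − (0) = -8408.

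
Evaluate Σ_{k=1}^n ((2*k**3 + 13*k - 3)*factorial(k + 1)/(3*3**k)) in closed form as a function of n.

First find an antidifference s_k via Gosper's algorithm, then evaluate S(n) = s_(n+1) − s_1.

Compute t_(k+1)/t_k: get (k + 2)*(13*k + 2*(k + 1)**3 + 10)/(3*(2*k**3 + 13*k - 3)).
Normal form (A,B,C) = (k/3 + 2/3, 1, k**3 + 13*k/2 - 3/2).
f must satisfy (k/3 + 2/3)·f(k+1) − (1)·f(k) = k**3 + 13*k/2 - 3/2.
Bound: deg f ≤ 2.
A polynomial solution: f(k) = 3*(2*k**2 - 2*k + 3)/2.
Then R = B(k−1)f/C = 3*(2*k**2 - 2*k + 3)/(2*k**3 + 13*k - 3), so s_k = R(k)·t_k = (2*k**2 - 2*k + 3)*factorial(k + 1)/3**k.
Check: Δs_k = (2*k**3 + 13*k - 3)*factorial(k + 1)/(3*3**k). ✓
Σ_(k=1)^n t_k = s_(n+1) − s_(1) = (3**(-n - 1)*(2*n**2 + 2*n + 3)*factorial(n + 2)) − (2), i.e. (-6*3**n + 2*n**4*factorial(n) + 8*n**3*factorial(n) + 13*n**2*factorial(n) + 13*n*factorial(n) + 6*factorial(n))/(3*3**n).

S(n) = (-6*3**n + 2*n**4*factorial(n) + 8*n**3*factorial(n) + 13*n**2*factorial(n) + 13*n*factorial(n) + 6*factorial(n))/(3*3**n)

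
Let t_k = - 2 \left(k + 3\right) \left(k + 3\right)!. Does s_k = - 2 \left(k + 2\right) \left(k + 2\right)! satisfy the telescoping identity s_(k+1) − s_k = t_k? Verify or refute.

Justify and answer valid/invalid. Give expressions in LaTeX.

Invalid: residual 2 \left(k + 2\right) \left(k + 2\right)! ≠ 0.

s_(k+1) = -2*(k + 3)*factorial(k + 3)
s_(k+1) − s_k = -2*(k**2 + 5*k + 7)*factorial(k + 2)
(s_(k+1) − s_k) − t_k = 2*(k + 2)*factorial(k + 2)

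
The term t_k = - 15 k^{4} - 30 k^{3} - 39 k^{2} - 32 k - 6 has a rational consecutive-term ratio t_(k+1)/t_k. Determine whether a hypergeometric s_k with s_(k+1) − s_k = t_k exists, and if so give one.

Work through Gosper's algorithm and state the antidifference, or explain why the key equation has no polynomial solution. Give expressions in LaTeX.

Ratio r(k) = (15*k**4 + 90*k**3 + 219*k**2 + 260*k + 122)/(15*k**4 + 30*k**3 + 39*k**2 + 32*k + 6).
Normal form (A,B,C) = (1, 1, k**4 + 2*k**3 + 13*k**2/5 + 32*k/15 + 2/5).
Key eq: (1)·f(k+1) = (1)·f(k) + (k**4 + 2*k**3 + 13*k**2/5 + 32*k/15 + 2/5).
d = 5 from the (0,0,4) case.
Coefficient equations give f(k) = k*(3*k**4 + 3*k**2 + 4*k - 4)/15.
Get s_k = R·t_k = k*(-3*k**4 - 3*k**2 - 4*k + 4) with R(k) = B(k−1)f(k)/C(k) = k*(3*k**4 + 3*k**2 + 4*k - 4)/(15*k**4 + 30*k**3 + 39*k**2 + 32*k + 6).
s_(k+1) − s_k = -15*k**4 - 30*k**3 - 39*k**2 - 32*k - 6 = t_k.

s_k = k \left(- 3 k^{4} - 3 k^{2} - 4 k + 4\right)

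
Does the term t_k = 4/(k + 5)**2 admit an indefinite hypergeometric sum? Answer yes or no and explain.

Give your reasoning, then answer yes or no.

No — key equation has no polynomial f.

t_(k+1)/t_k = (k + 5)**2/(k + 6)**2.
A = k**2 + 10*k + 25, B = k**2 + 12*k + 36, C = 1.
Solve (k**2 + 10*k + 25)·f(k+1) − (k**2 + 10*k + 25)·f(k) = 1.
Bound: deg f ≤ 0.
Put f(k) = c0: A·f(k+1) − B(k−1)·f(k) − C = -1; need -1 = 0 — inconsistent ⇒ no f, not summable.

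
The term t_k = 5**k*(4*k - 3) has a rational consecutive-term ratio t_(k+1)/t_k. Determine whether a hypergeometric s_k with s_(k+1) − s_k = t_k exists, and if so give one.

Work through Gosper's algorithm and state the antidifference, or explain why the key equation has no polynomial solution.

r(k) = 5*(4*k + 1)/(4*k - 3) after simplifying.
Gosper form: A/B · C(k+1)/C(k) with A=5, B=1, C=k - 3/4.
Need (5)·f(k+1) − (1)·f(k) = k - 3/4.
From deg A=0, deg B=0, deg C=1: d=1.
Match coefficients ⇒ f(k) = (k - 2)/4.
R(k) = B(k−1)·f(k)/C(k) = (k - 2)/(4*k - 3); s_k = R·t_k = 5**k*(k - 2).
Verify: 5**k*(4*k - 3) matches t_k.

s_k = 5**k*(k - 2)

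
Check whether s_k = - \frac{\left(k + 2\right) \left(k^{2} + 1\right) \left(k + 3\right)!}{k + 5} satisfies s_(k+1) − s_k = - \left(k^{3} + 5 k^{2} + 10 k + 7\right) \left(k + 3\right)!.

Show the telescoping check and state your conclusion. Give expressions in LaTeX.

Invalid: residual \frac{3 \left(k^{4} + 10 k^{3} + 34 k^{2} + 57 k + 34\right) \left(k + 3\right)!}{\left(k + 5\right) \left(k + 6\right)} ≠ 0.

s_(k+1) = -(k + 3)*(k**2 + 2*k + 2)*factorial(k + 4)/(k + 6)
s_(k+1) − s_k = -(k**5 + 13*k**4 + 65*k**3 + 165*k**2 + 206*k + 108)*factorial(k + 3)/((k + 5)*(k + 6))
(s_(k+1) − s_k) − t_k = 3*(k**4 + 10*k**3 + 34*k**2 + 57*k + 34)*factorial(k + 3)/((k + 5)*(k + 6))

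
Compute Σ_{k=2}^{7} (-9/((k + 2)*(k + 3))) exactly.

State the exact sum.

Σ = -27/20

The ratio is (k + 2)/(k + 4).
A = k + 2, B = k + 4, C = 1.
Need (k + 2)·f(k+1) − (k + 3)·f(k) = 1.
Degrees (1,1,0) ⇒ d ≤ 1.
Match coefficients ⇒ f(k) = k/2.
R(k) = B(k−1)·f(k)/C(k) = k*(k + 3)/2; s_k = R·t_k = -9*k/(2*k + 4).
Verify: -9/(k**2 + 5*k + 6) matches t_k.
Evaluate s at k=8 and k=2: -18/5 and -9/4; difference -27/20.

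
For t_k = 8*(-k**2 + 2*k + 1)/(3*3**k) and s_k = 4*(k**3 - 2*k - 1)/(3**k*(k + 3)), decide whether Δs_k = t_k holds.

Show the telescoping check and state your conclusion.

s_(k+1) = 4*(-2*k + (k + 1)**3 - 3)/(3*3**k*(k + 4))
s_(k+1) − s_k = 8*(-k**4 - 3*k**3 + 8*k**2 + 14*k + 3)/(3*3**k*(k**2 + 7*k + 12))
(s_(k+1) − s_k) − t_k = 8*(2*k**3 + 5*k**2 - 17*k - 9)/(3*3**k*(k**2 + 7*k + 12))

Invalid: residual 8*(2*k**3 + 5*k**2 - 17*k - 9)/(3*3**k*(k**2 + 7*k + 12)) ≠ 0.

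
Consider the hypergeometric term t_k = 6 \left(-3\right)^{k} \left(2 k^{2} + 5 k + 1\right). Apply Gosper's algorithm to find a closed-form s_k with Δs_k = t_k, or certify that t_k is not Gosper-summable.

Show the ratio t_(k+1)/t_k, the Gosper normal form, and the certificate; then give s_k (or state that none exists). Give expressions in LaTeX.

Step 1: r(k) = 3*(-2*k**2 - 9*k - 8)/(2*k**2 + 5*k + 1).
A = -3, B = 1, C = k**2 + 5*k/2 + 1/2.
Need (-3)·f(k+1) − (1)·f(k) = k**2 + 5*k/2 + 1/2.
Degrees (0,0,2) ⇒ d ≤ 2.
A polynomial solution: f(k) = -(k**2 + k - 1)/4.
So s_k = (B(k−1)f/C)·t_k = (-(k**2 + k - 1)/(2*(2*k**2 + 5*k + 1)))·t_k = (-3)**(k + 1)*(k**2 + k - 1).
s_(k+1) − s_k = 6*(-3)**k*(2*k**2 + 5*k + 1) = t_k.

s_k = \left(-3\right)^{k + 1} \left(k^{2} + k - 1\right)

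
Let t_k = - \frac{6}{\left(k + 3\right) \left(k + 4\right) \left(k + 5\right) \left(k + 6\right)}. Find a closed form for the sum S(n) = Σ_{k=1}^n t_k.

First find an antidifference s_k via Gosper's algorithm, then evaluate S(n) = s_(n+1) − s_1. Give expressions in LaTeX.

S(n) = \frac{n \left(- n^{2} - 15 n - 74\right)}{60 \left(n^{3} + 15 n^{2} + 74 n + 120\right)}

Compute t_(k+1)/t_k: get (k + 3)/(k + 7).
Gosper form: A/B · C(k+1)/C(k) with A=k + 3, B=k + 7, C=1.
Set up (k + 3)·f(k+1) − (k + 6)·f(k) − (1) = 0.
deg f ≤ 3 (via 1,1,0).
Coefficient equations give f(k) = k*(k**2 + 12*k + 47)/180.
Certificate R = B(k−1)f/C = k*(k + 6)*(k**2 + 12*k + 47)/180 gives s_k = k*(-k**2 - 12*k - 47)/(30*(k + 3)*(k + 4)*(k + 5)).
Check: Δs_k = -6/(k**4 + 18*k**3 + 119*k**2 + 342*k + 360). ✓
Σ_(k=1)^n t_k = s_(n+1) − s_(1) = ((-n**3 - 15*n**2 - 74*n - 60)/(30*(n**3 + 15*n**2 + 74*n + 120))) − (-1/60), i.e. n*(-n**2 - 15*n - 74)/(60*(n**3 + 15*n**2 + 74*n + 120)).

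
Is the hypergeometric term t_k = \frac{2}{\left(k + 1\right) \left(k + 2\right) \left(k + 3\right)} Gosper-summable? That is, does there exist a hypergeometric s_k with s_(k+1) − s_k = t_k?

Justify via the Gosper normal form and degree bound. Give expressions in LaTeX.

t_(k+1)/t_k = (k + 1)/(k + 4).
So A=k + 1 and B=k + 4, with C=1.
Set up (k + 1)·f(k+1) − (k + 3)·f(k) − (1) = 0.
deg f ≤ 2 (via 1,1,0).
A polynomial solution: f(k) = k*(k + 3)/4.
Certificate R = B(k−1)f/C = k*(k + 3)**2/4 gives s_k = k*(k + 3)/(2*(k + 1)*(k + 2)).
Verify: 2/(k**3 + 6*k**2 + 11*k + 6) matches t_k.

Yes. s_k = \frac{k \left(k + 3\right)}{2 \left(k + 1\right) \left(k + 2\right)}.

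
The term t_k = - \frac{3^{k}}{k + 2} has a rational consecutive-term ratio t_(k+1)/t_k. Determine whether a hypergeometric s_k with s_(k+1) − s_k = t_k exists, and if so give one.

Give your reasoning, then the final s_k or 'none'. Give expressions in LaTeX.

Ratio r(k) = 3*(k + 2)/(k + 3).
Take A(k)=3*k + 6, B(k)=k + 3, C(k)=1.
f must satisfy (3*k + 6)·f(k+1) − (k + 2)·f(k) = 1.
From deg A=1, deg B=1, deg C=0: d=-1.
deg f ≤ -1 is impossible — no certificate.

none (Gosper's algorithm certifies no s_k)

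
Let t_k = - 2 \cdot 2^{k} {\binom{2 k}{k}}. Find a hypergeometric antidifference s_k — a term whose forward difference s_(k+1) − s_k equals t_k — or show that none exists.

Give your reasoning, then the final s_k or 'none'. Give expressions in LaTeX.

none (Gosper's algorithm certifies no s_k)

Ratio r(k) = 4*(2*k + 1)/(k + 1).
A = 8*k + 4, B = k + 1, C = 1.
Set up (8*k + 4)·f(k+1) − (k)·f(k) − (1) = 0.
From deg A=1, deg B=1, deg C=0: d=-1.
Negative degree bound (-1): no f exists, t_k not Gosper-summable.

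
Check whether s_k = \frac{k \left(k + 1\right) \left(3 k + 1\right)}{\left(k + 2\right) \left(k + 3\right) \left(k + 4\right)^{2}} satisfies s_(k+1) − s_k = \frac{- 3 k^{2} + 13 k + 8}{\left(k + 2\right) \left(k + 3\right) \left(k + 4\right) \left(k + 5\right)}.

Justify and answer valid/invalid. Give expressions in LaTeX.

Invalid: residual \frac{3 \left(6 k^{3} + 15 k^{2} - 55 k - 32\right)}{k^{6} + 23 k^{5} + 217 k^{4} + 1073 k^{3} + 2926 k^{2} + 4160 k + 2400} ≠ 0.

s_(k+1) = (k + 1)*(k + 2)*(3*k + 4)/((k + 3)*(k + 4)*(k + 5)**2)
s_(k+1) − s_k = (k + 1)*(-k*(k + 5)**2*(3*k + 1) + (k + 2)**2*(k + 4)*(3*k + 4))/((k + 2)*(k + 3)*(k + 4)**2*(k + 5)**2)
(s_(k+1) − s_k) − t_k = 3*(6*k**3 + 15*k**2 - 55*k - 32)/(k**6 + 23*k**5 + 217*k**4 + 1073*k**3 + 2926*k**2 + 4160*k + 2400)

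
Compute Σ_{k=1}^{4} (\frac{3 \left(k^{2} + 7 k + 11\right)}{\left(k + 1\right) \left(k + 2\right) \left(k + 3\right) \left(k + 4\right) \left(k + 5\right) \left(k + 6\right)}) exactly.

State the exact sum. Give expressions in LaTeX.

Σ = 3/160

Ratio r(k) = (k + 1)*(7*k + (k + 1)**2 + 18)/((k + 7)*(k**2 + 7*k + 11)).
Factor: A=k + 1; B=k + 7; C=k**2 + 7*k + 11.
f must satisfy (k + 1)·f(k+1) − (k + 6)·f(k) = k**2 + 7*k + 11.
deg f ≤ 5 (via 1,1,2).
Solve for f: f(k) = k*(k + 2)*(k + 4)*(k**2 + 9*k + 23)/45 (degree 5 ≤ 5).
R(k) = B(k−1)·f(k)/C(k) = k*(k + 2)*(k + 4)*(k + 6)*(k**2 + 9*k + 23)/(45*(k**2 + 7*k + 11)); s_k = R·t_k = k*(k**2 + 9*k + 23)/(15*(k**3 + 9*k**2 + 23*k + 15)).
s_(k+1) − s_k = 3*(k**2 + 7*k + 11)/(k**6 + 21*k**5 + 175*k**4 + 735*k**3 + 1624*k**2 + 1764*k + 720) = t_k.
Telescoping: Σ = s_(5) − s_(1) = 31/480 − (11/240) = 3/160.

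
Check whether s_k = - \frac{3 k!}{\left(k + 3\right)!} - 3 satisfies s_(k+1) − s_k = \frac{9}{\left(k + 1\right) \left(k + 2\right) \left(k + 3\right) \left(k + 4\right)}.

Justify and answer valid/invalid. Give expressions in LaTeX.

s_(k+1) = -3*factorial(k + 1)/factorial(k + 4) - 3
s_(k+1) − s_k = 9/((k + 1)*(k + 2)*(k + 3)*(k + 4))
(s_(k+1) − s_k) − t_k = 0

valid (s_(k+1) − s_k reduces to t_k)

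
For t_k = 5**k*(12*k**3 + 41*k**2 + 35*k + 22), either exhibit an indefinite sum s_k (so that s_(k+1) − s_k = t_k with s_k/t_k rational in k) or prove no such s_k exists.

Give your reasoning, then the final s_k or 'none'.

Ratio r(k) = 5*(12*k**3 + 77*k**2 + 153*k + 110)/(12*k**3 + 41*k**2 + 35*k + 22).
Factor: A=5; B=1; C=k**3 + 41*k**2/12 + 35*k/12 + 11/6.
Solve (5)·f(k+1) − (1)·f(k) = k**3 + 41*k**2/12 + 35*k/12 + 11/6.
d = 3 from the (0,0,3) case.
Solving with deg f ≤ 3: f(k) = (3*k**3 - k**2 + 3)/12.
So s_k = (B(k−1)f/C)·t_k = ((3*k**3 - k**2 + 3)/(12*k**3 + 41*k**2 + 35*k + 22))·t_k = 5**k*(3*k**3 - k**2 + 3).
Check: Δs_k = 5**k*(12*k**3 + 41*k**2 + 35*k + 22). ✓

s_k = 5**k*(3*k**3 - k**2 + 3)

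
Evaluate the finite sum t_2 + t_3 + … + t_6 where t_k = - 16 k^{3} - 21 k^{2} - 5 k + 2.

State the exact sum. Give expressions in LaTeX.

Step 1: r(k) = (16*k**3 + 69*k**2 + 95*k + 40)/(16*k**3 + 21*k**2 + 5*k - 2).
Factor: A=1; B=1; C=k**3 + 21*k**2/16 + 5*k/16 - 1/8.
Set up (1)·f(k+1) − (1)·f(k) − (k**3 + 21*k**2/16 + 5*k/16 - 1/8) = 0.
Degrees (0,0,3) ⇒ d ≤ 4.
Solve for f: f(k) = k*(4*k**3 - k**2 - 4*k - 1)/16 (degree 4 ≤ 4).
Then R = B(k−1)f/C = k*(4*k**3 - k**2 - 4*k - 1)/(16*k**3 + 21*k**2 + 5*k - 2), so s_k = R(k)·t_k = k*(-4*k**3 + k**2 + 4*k + 1).
Check: Δs_k = -16*k**3 - 21*k**2 - 5*k + 2. ✓
Telescoping: Σ = s_(7) − s_(2) = -9058 − (-38) = -9020.

Σ = -9020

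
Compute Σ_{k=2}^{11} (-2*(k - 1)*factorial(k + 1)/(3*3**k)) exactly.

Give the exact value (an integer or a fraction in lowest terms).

Σ = -51248284/2187

The ratio is k*(k + 2)/(3*(k - 1)).
Gosper form: A/B · C(k+1)/C(k) with A=k/3 + 2/3, B=1, C=k - 1.
Need (k/3 + 2/3)·f(k+1) − (1)·f(k) = k - 1.
Degrees (1,0,1) ⇒ d ≤ 0.
Match coefficients ⇒ f(k) = 3.
Then R = B(k−1)f/C = 3/(k - 1), so s_k = R(k)·t_k = -2*factorial(k + 1)/3**k.
Check: Δs_k = -2*(k - 1)*factorial(k + 1)/(3*3**k). ✓
Σ_(k=2)^(11) t_k = s_(12) − s_(2) = -51251200/2187 − (-4/3) = -51248284/2187.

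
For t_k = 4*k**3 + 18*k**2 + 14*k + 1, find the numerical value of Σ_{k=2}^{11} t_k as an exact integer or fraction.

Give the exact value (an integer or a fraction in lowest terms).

Compute t_(k+1)/t_k: get (4*k**3 + 30*k**2 + 62*k + 37)/(4*k**3 + 18*k**2 + 14*k + 1).
So A=1 and B=1, with C=k**3 + 9*k**2/2 + 7*k/2 + 1/4.
Set up (1)·f(k+1) − (1)·f(k) − (k**3 + 9*k**2/2 + 7*k/2 + 1/4) = 0.
Bound: deg f ≤ 4.
Coefficient equations give f(k) = k*(k**3 + 4*k**2 - k - 3)/4.
Get s_k = R·t_k = k*(k**3 + 4*k**2 - k - 3) with R(k) = B(k−1)f(k)/C(k) = k*(k**3 + 4*k**2 - k - 3)/(4*k**3 + 18*k**2 + 14*k + 1).
Verify: 4*k**3 + 18*k**2 + 14*k + 1 matches t_k.
Evaluate s at k=12 and k=2: 27468 and 38; difference 27430.

Σ = 27430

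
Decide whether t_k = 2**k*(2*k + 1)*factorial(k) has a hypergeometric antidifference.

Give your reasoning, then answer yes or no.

Ratio r(k) = 2*(k + 1)*(2*k + 3)/(2*k + 1).
Take A(k)=2*k + 2, B(k)=1, C(k)=k + 1/2.
Key eq: (2*k + 2)·f(k+1) = (1)·f(k) + (k + 1/2).
deg f ≤ 0 (via 1,0,1).
Match coefficients ⇒ f(k) = 1/2.
Get s_k = R·t_k = 2**k*factorial(k) with R(k) = B(k−1)f(k)/C(k) = 1/(2*k + 1).
Check: Δs_k = 2**k*(2*k + 1)*factorial(k). ✓

Yes. s_k = 2**k*factorial(k).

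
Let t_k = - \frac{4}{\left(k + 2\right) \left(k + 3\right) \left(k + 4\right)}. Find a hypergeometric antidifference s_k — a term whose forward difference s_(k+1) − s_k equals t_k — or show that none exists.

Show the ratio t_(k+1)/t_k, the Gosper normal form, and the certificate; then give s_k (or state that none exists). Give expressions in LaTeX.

r(k) = (k + 2)/(k + 5) after simplifying.
Factor: A=k + 2; B=k + 5; C=1.
Need (k + 2)·f(k+1) − (k + 4)·f(k) = 1.
Bound: deg f ≤ 2.
A polynomial solution: f(k) = k*(k + 5)/12.
Certificate R = B(k−1)f/C = k*(k + 4)*(k + 5)/12 gives s_k = k*(-k - 5)/(3*(k + 2)*(k + 3)).
Δs = -4/(k**3 + 9*k**2 + 26*k + 24), as required.

s_k = \frac{k \left(- k - 5\right)}{3 \left(k + 2\right) \left(k + 3\right)}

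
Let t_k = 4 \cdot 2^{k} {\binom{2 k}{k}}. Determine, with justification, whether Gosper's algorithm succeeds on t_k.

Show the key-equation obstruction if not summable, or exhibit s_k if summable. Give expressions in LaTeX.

r(k) = 4*(2*k + 1)/(k + 1) after simplifying.
A = 8*k + 4, B = k + 1, C = 1.
Solve (8*k + 4)·f(k+1) − (k)·f(k) = 1.
From deg A=1, deg B=1, deg C=0: d=-1.
d = -1 < 0 ⇒ no nonzero polynomial f; not summable.

No. Not Gosper-summable.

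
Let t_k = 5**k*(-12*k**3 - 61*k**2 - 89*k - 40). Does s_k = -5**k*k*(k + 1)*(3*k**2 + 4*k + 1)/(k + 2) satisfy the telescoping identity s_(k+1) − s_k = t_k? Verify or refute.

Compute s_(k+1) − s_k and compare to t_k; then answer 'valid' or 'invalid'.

Invalid: residual 5**k*(12*k**4 + 82*k**3 + 207*k**2 + 217*k + 80)/(k**2 + 5*k + 6) ≠ 0.

s_(k+1) = -5**(k + 1)*(k + 1)*(k + 2)*(4*k + 3*(k + 1)**2 + 5)/(k + 3)
s_(k+1) − s_k = 5**k*(-12*k**5 - 109*k**4 - 384*k**3 - 644*k**2 - 517*k - 160)/(k**2 + 5*k + 6)
(s_(k+1) − s_k) − t_k = 5**k*(12*k**4 + 82*k**3 + 207*k**2 + 217*k + 80)/(k**2 + 5*k + 6)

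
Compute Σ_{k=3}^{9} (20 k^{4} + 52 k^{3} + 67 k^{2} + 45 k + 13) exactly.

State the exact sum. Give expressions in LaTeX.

r(k) = (20*k**4 + 132*k**3 + 343*k**2 + 415*k + 197)/(20*k**4 + 52*k**3 + 67*k**2 + 45*k + 13) after simplifying.
Factor: A=1; B=1; C=k**4 + 13*k**3/5 + 67*k**2/20 + 9*k/4 + 13/20.
Need (1)·f(k+1) − (1)·f(k) = k**4 + 13*k**3/5 + 67*k**2/20 + 9*k/4 + 13/20.
d = 5 from the (0,0,4) case.
Solving with deg f ≤ 5: f(k) = k*(4*k**4 + 3*k**3 + 3*k**2 + 2*k + 1)/20.
Certificate R = B(k−1)f/C = k*(4*k**4 + 3*k**3 + 3*k**2 + 2*k + 1)/(20*k**4 + 52*k**3 + 67*k**2 + 45*k + 13) gives s_k = k*(4*k**4 + 3*k**3 + 3*k**2 + 2*k + 1).
Verify: 20*k**4 + 52*k**3 + 67*k**2 + 45*k + 13 matches t_k.
Σ_(k=3)^(9) t_k = s_(10) − s_(3) = 433210 − (1317) = 431893.

Σ = 431893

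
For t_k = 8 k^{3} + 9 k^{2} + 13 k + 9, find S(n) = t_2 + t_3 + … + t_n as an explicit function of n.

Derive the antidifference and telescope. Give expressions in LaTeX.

t_(k+1)/t_k = (8*k**3 + 33*k**2 + 55*k + 39)/(8*k**3 + 9*k**2 + 13*k + 9).
Take A(k)=1, B(k)=1, C(k)=k**3 + 9*k**2/8 + 13*k/8 + 9/8.
Key eq: (1)·f(k+1) = (1)·f(k) + (k**3 + 9*k**2/8 + 13*k/8 + 9/8).
deg f ≤ 4 (via 0,0,3).
Coefficient equations give f(k) = k*(2*k**3 - k**2 + 4*k + 4)/8.
Certificate R = B(k−1)f/C = k*(2*k**3 - k**2 + 4*k + 4)/(8*k**3 + 9*k**2 + 13*k + 9) gives s_k = k*(2*k**3 - k**2 + 4*k + 4).
Verify: 8*k**3 + 9*k**2 + 13*k + 9 matches t_k.
s_(n+1) = 2*n**4 + 7*n**3 + 13*n**2 + 17*n + 9 and s_(2) = 48, so S(n) = 2*n**4 + 7*n**3 + 13*n**2 + 17*n - 39.

S(n) = 2 n^{4} + 7 n^{3} + 13 n^{2} + 17 n - 39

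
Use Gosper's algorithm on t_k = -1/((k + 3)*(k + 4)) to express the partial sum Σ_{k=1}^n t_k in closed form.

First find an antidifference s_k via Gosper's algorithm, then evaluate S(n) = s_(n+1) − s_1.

S(n) = -n/(4*n + 16)

r(k) = (k + 3)/(k + 5) after simplifying.
Gosper form: A/B · C(k+1)/C(k) with A=k + 3, B=k + 5, C=1.
Solve (k + 3)·f(k+1) − (k + 4)·f(k) = 1.
d = 1 from the (1,1,0) case.
Coefficient equations give f(k) = k/3.
Certificate R = B(k−1)f/C = k*(k + 4)/3 gives s_k = -k/(3*k + 9).
Verify: -1/(k**2 + 7*k + 12) matches t_k.
s_(n+1) = (-n - 1)/(3*(n + 4)) and s_(1) = -1/12, so S(n) = -n/(4*n + 16).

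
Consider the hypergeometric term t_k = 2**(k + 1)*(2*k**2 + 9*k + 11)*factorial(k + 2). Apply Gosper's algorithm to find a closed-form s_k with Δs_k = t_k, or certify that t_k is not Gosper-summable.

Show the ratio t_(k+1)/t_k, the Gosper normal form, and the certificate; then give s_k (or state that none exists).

Ratio r(k) = 2*(2*k**3 + 19*k**2 + 61*k + 66)/(2*k**2 + 9*k + 11).
So A=2*k + 6 and B=1, with C=k**2 + 9*k/2 + 11/2.
Solve (2*k + 6)·f(k+1) − (1)·f(k) = k**2 + 9*k/2 + 11/2.
Bound: deg f ≤ 1.
Coefficient equations give f(k) = (k + 1)/2.
Certificate R = B(k−1)f/C = (k + 1)/(2*k**2 + 9*k + 11) gives s_k = 2**(k + 1)*(k + 1)*factorial(k + 2).
Δs = 2**(k + 1)*(2*k**2 + 9*k + 11)*factorial(k + 2), as required.

s_k = 2**(k + 1)*(k + 1)*factorial(k + 2)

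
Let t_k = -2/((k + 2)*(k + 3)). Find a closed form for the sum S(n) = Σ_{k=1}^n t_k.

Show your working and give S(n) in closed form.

S(n) = -2*n/(3*n + 9)

Compute t_(k+1)/t_k: get (k + 2)/(k + 4).
Normal form (A,B,C) = (k + 2, k + 4, 1).
Solve (k + 2)·f(k+1) − (k + 3)·f(k) = 1.
Bound: deg f ≤ 1.
Solve for f: f(k) = k/2 (degree 1 ≤ 1).
Then R = B(k−1)f/C = k*(k + 3)/2, so s_k = R(k)·t_k = -k/(k + 2).
s_(k+1) − s_k = -2/(k**2 + 5*k + 6) = t_k.
Telescope: S(n) = s_(n+1) − s_(1) = (-n - 1)/(n + 3) − (-1/3) = -2*n/(3*n + 9).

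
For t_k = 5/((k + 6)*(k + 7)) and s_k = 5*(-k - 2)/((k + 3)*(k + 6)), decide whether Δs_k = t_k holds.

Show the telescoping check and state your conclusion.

s_(k+1) = 5*(-k - 3)/((k + 4)*(k + 7))
s_(k+1) − s_k = 5*(k**2 + 5*k + 2)/(k**4 + 20*k**3 + 145*k**2 + 450*k + 504)
(s_(k+1) − s_k) − t_k = 10*(-k - 5)/(k**4 + 20*k**3 + 145*k**2 + 450*k + 504)

Invalid: residual 10*(-k - 5)/(k**4 + 20*k**3 + 145*k**2 + 450*k + 504) ≠ 0.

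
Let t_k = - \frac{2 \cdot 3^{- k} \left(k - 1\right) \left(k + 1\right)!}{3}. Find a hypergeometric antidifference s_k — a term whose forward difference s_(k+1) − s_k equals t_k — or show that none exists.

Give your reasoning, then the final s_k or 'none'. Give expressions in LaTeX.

s_k = - 2 \cdot 3^{- k} \left(k + 1\right)!

Ratio r(k) = k*(k + 2)/(3*(k - 1)).
Take A(k)=k/3 + 2/3, B(k)=1, C(k)=k - 1.
Set up (k/3 + 2/3)·f(k+1) − (1)·f(k) − (k - 1) = 0.
Bound: deg f ≤ 0.
Solve for f: f(k) = 3 (degree 0 ≤ 0).
R(k) = B(k−1)·f(k)/C(k) = 3/(k - 1); s_k = R·t_k = -2*factorial(k + 1)/3**k.
Verify: -2*(k - 1)*factorial(k + 1)/(3*3**k) matches t_k.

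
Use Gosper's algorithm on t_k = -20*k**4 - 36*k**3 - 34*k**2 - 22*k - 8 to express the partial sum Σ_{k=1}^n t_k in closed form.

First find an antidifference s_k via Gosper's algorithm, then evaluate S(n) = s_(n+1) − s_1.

S(n) = n*(-4*n**4 - 19*n**3 - 36*n**2 - 37*n - 24)

The ratio is (10*k**4 + 58*k**3 + 131*k**2 + 139*k + 60)/(10*k**4 + 18*k**3 + 17*k**2 + 11*k + 4).
Factor: A=1; B=1; C=k**4 + 9*k**3/5 + 17*k**2/10 + 11*k/10 + 2/5.
f must satisfy (1)·f(k+1) − (1)·f(k) = k**4 + 9*k**3/5 + 17*k**2/10 + 11*k/10 + 2/5.
From deg A=0, deg B=0, deg C=4: d=5.
Solve for f: f(k) = k*(4*k**4 - k**3 + 3*k + 2)/20 (degree 5 ≤ 5).
R(k) = B(k−1)·f(k)/C(k) = k*(4*k**4 - k**3 + 3*k + 2)/(2*(10*k**4 + 18*k**3 + 17*k**2 + 11*k + 4)); s_k = R·t_k = k*(-4*k**4 + k**3 - 3*k - 2).
Δs = -20*k**4 - 36*k**3 - 34*k**2 - 22*k - 8, as required.
Evaluate: s_(n+1) = -4*n**5 - 19*n**4 - 36*n**3 - 37*n**2 - 24*n - 8; subtract s_(1) = -8 ⇒ S(n) = n*(-4*n**4 - 19*n**3 - 36*n**2 - 37*n - 24).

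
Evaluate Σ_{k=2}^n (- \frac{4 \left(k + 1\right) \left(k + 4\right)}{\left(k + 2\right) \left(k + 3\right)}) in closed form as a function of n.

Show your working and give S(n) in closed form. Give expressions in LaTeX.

S(n) = \frac{2 \left(- 2 n^{2} - 3 n + 5\right)}{n + 3}

r(k) = (k + 2)**2*(k + 5)/((k + 1)*(k + 4)**2) after simplifying.
A = k + 2, B = k + 4, C = k**2 + 5*k + 4.
f must satisfy (k + 2)·f(k+1) − (k + 3)·f(k) = k**2 + 5*k + 4.
Bound: deg f ≤ 2.
Match coefficients ⇒ f(k) = k*(k + 1).
So s_k = (B(k−1)f/C)·t_k = (k*(k + 3)/(k + 4))·t_k = 4*k*(-k - 1)/(k + 2).
Check: Δs_k = 4*(-k**2 - 5*k - 4)/(k**2 + 5*k + 6). ✓
s_(n+1) = 4*(-n**2 - 3*n - 2)/(n + 3) and s_(2) = -6, so S(n) = 2*(-2*n**2 - 3*n + 5)/(n + 3).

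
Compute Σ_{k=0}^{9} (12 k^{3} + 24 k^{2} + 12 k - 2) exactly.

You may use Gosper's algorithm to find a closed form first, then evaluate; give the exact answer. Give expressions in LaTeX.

Σ = 31660

t_(k+1)/t_k = (6*k**3 + 30*k**2 + 48*k + 23)/(6*k**3 + 12*k**2 + 6*k - 1).
A = 1, B = 1, C = k**3 + 2*k**2 + k - 1/6.
Set up (1)·f(k+1) − (1)·f(k) − (k**3 + 2*k**2 + k - 1/6) = 0.
From deg A=0, deg B=0, deg C=3: d=4.
Solve for f: f(k) = k*(3*k**3 + 2*k**2 - 3*k - 4)/12 (degree 4 ≤ 4).
So s_k = (B(k−1)f/C)·t_k = (k*(3*k**3 + 2*k**2 - 3*k - 4)/(2*(6*k**3 + 12*k**2 + 6*k - 1)))·t_k = k*(3*k**3 + 2*k**2 - 3*k - 4).
Verify: 12*k**3 + 24*k**2 + 12*k - 2 matches t_k.
Telescoping: Σ = s_(10) − s_(0) = 31660 − (0) = 31660.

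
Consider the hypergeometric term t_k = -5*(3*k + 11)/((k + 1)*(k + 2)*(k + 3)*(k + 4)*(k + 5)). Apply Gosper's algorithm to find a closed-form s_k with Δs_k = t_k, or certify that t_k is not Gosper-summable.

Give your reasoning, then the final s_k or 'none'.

Compute t_(k+1)/t_k: get (k + 1)*(3*k + 14)/((k + 6)*(3*k + 11)).
A = k + 1, B = k + 6, C = k + 11/3.
Key eq: (k + 1)·f(k+1) = (k + 5)·f(k) + (k + 11/3).
From deg A=1, deg B=1, deg C=1: d=4.
Solving with deg f ≤ 4: f(k) = k*(k + 3)*(k**2 + 7*k + 14)/24.
Then R = B(k−1)f/C = k*(k + 3)*(k + 5)*(k**2 + 7*k + 14)/(8*(3*k + 11)), so s_k = R(k)·t_k = 5*k*(-k**2 - 7*k - 14)/(8*(k**3 + 7*k**2 + 14*k + 8)).
Check: Δs_k = 5*(-3*k - 11)/(k**5 + 15*k**4 + 85*k**3 + 225*k**2 + 274*k + 120). ✓

s_k = 5*k*(-k**2 - 7*k - 14)/(8*(k**3 + 7*k**2 + 14*k + 8))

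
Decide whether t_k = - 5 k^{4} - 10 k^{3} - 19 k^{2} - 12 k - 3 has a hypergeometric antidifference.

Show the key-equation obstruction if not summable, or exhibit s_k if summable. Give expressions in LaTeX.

t_(k+1)/t_k = (5*k**4 + 30*k**3 + 79*k**2 + 100*k + 49)/(5*k**4 + 10*k**3 + 19*k**2 + 12*k + 3).
So A=1 and B=1, with C=k**4 + 2*k**3 + 19*k**2/5 + 12*k/5 + 3/5.
Set up (1)·f(k+1) − (1)·f(k) − (k**4 + 2*k**3 + 19*k**2/5 + 12*k/5 + 3/5) = 0.
d = 5 from the (0,0,4) case.
Coefficient equations give f(k) = k**2*(k**3 + 3*k - 1)/5.
So s_k = (B(k−1)f/C)·t_k = (k**2*(k**3 + 3*k - 1)/(5*k**4 + 10*k**3 + 19*k**2 + 12*k + 3))·t_k = k**2*(-k**3 - 3*k + 1).
s_(k+1) − s_k = -5*k**4 - 10*k**3 - 19*k**2 - 12*k - 3 = t_k.

Yes. s_k = k^{2} \left(- k^{3} - 3 k + 1\right).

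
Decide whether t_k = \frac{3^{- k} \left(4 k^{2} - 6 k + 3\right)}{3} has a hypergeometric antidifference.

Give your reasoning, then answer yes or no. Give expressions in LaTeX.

Yes. s_k = 3^{- k} \left(- 2 k^{2} + k - 2\right).

t_(k+1)/t_k = (4*k**2 + 2*k + 1)/(3*(4*k**2 - 6*k + 3)).
A = 1/3, B = 1, C = k**2 - 3*k/2 + 3/4.
Key eq: (1/3)·f(k+1) = (1)·f(k) + (k**2 - 3*k/2 + 3/4).
From deg A=0, deg B=0, deg C=2: d=2.
Solving with deg f ≤ 2: f(k) = -3*(2*k**2 - k + 2)/4.
Then R = B(k−1)f/C = -3*(2*k**2 - k + 2)/(4*k**2 - 6*k + 3), so s_k = R(k)·t_k = (-2*k**2 + k - 2)/3**k.
Verify: (4*k**2 - 6*k + 3)/(3*3**k) matches t_k.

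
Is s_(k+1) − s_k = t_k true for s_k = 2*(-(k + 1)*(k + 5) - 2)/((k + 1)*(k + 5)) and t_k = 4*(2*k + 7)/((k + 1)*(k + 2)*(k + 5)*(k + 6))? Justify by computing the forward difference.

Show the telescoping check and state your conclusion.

s_(k+1) = 2*(-(k + 2)*(k + 6) - 2)/((k + 2)*(k + 6))
s_(k+1) − s_k = 4*(2*k + 7)/(k**4 + 14*k**3 + 65*k**2 + 112*k + 60)
(s_(k+1) − s_k) − t_k = 0

valid (s_(k+1) − s_k reduces to t_k)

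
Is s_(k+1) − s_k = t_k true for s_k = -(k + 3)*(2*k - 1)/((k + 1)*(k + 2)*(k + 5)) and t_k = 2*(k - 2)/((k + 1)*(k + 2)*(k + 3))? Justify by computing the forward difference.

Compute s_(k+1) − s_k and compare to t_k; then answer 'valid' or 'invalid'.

Invalid: residual 2*(-4*k**2 - 11*k + 23)/(k**5 + 17*k**4 + 107*k**3 + 307*k**2 + 396*k + 180) ≠ 0.

s_(k+1) = -(k + 4)*(2*k + 1)/((k + 2)*(k + 3)*(k + 6))
s_(k+1) − s_k = 2*(k**3 + 5*k**2 - 3*k - 37)/(k**5 + 17*k**4 + 107*k**3 + 307*k**2 + 396*k + 180)
(s_(k+1) − s_k) − t_k = 2*(-4*k**2 - 11*k + 23)/(k**5 + 17*k**4 + 107*k**3 + 307*k**2 + 396*k + 180)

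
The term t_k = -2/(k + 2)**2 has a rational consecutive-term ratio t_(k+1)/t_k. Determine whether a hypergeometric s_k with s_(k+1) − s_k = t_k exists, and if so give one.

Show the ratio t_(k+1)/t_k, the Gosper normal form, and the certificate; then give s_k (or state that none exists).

none — t_k is not Gosper-summable

t_(k+1)/t_k = (k + 2)**2/(k + 3)**2.
Take A(k)=k**2 + 4*k + 4, B(k)=k**2 + 6*k + 9, C(k)=1.
f must satisfy (k**2 + 4*k + 4)·f(k+1) − (k**2 + 4*k + 4)·f(k) = 1.
deg f ≤ 0 (via 2,2,0).
Put f(k) = c0: A·f(k+1) − B(k−1)·f(k) − C = -1; need -1 = 0 — inconsistent ⇒ no f, not summable.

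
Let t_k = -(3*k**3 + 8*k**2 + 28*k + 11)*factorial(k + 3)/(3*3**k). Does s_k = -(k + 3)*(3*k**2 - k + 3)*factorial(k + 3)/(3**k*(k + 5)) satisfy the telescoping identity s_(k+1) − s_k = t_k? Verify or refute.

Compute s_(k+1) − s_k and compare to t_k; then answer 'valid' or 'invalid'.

Invalid: residual 2*(3*k**4 + 23*k**3 + 59*k**2 + 154*k + 46)*factorial(k + 3)/(3*3**k*(k + 5)*(k + 6)) ≠ 0.

s_(k+1) = -(k + 4)*(3*k**2 + 5*k + 5)*factorial(k + 4)/(3*3**k*(k + 6))
s_(k+1) − s_k = -(3*k**5 + 35*k**4 + 160*k**3 + 441*k**2 + 653*k + 238)*factorial(k + 3)/(3*3**k*(k + 5)*(k + 6))
(s_(k+1) − s_k) − t_k = 2*(3*k**4 + 23*k**3 + 59*k**2 + 154*k + 46)*factorial(k + 3)/(3*3**k*(k + 5)*(k + 6))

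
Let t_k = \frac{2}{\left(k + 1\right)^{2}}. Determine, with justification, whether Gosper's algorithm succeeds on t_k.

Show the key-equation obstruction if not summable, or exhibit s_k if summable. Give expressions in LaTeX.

r(k) = (k + 1)**2/(k + 2)**2 after simplifying.
A = k**2 + 2*k + 1, B = k**2 + 4*k + 4, C = 1.
Solve (k**2 + 2*k + 1)·f(k+1) − (k**2 + 2*k + 1)·f(k) = 1.
d = 0 from the (2,2,0) case.
Write f(k) = c0. Then LHS − RHS = -1, requiring -1 = 0: contradictory. No certificate.

No. Not Gosper-summable.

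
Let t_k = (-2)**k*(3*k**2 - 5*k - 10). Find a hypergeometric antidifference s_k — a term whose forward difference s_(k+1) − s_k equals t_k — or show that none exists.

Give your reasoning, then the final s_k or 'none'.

t_(k+1)/t_k = 2*(-3*k**2 - k + 12)/(3*k**2 - 5*k - 10).
A = -2, B = 1, C = k**2 - 5*k/3 - 10/3.
Need (-2)·f(k+1) − (1)·f(k) = k**2 - 5*k/3 - 10/3.
Degrees (0,0,2) ⇒ d ≤ 2.
Match coefficients ⇒ f(k) = -(k**2 - 3*k - 2)/3.
R(k) = B(k−1)·f(k)/C(k) = -(k**2 - 3*k - 2)/(3*k**2 - 5*k - 10); s_k = R·t_k = (-2)**k*(-k**2 + 3*k + 2).
Check: Δs_k = (-2)**k*(3*k**2 - 5*k - 10). ✓

s_k = (-2)**k*(-k**2 + 3*k + 2)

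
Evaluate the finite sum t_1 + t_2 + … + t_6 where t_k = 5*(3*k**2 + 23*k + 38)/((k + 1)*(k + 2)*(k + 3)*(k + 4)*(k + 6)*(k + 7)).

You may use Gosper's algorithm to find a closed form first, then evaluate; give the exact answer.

Σ = 123/1456

Ratio r(k) = (k + 1)*(k + 6)*(23*k + 3*(k + 1)**2 + 61)/((k + 5)*(k + 8)*(3*k**2 + 23*k + 38)).
Take A(k)=k + 1, B(k)=k + 8, C(k)=k**3 + 38*k**2/3 + 51*k + 190/3.
Need (k + 1)·f(k+1) − (k + 7)·f(k) = k**3 + 38*k**2/3 + 51*k + 190/3.
d = 6 from the (1,1,3) case.
Solve for f: f(k) = k*(k + 2)*(k + 4)*(k + 5)*(k**2 + 10*k + 27)/54 (degree 6 ≤ 6).
Get s_k = R·t_k = 5*k*(k**2 + 10*k + 27)/(18*(k**3 + 10*k**2 + 27*k + 18)) with R(k) = B(k−1)f(k)/C(k) = k*(k + 2)*(k + 4)*(k + 7)*(k**2 + 10*k + 27)/(18*(3*k**2 + 23*k + 38)).
s_(k+1) − s_k = 5*(3*k**2 + 23*k + 38)/(k**6 + 23*k**5 + 207*k**4 + 925*k**3 + 2144*k**2 + 2412*k + 1008) = t_k.
Σ_(k=1)^(6) t_k = s_(7) − s_(1) = 511/1872 − (95/504) = 123/1456.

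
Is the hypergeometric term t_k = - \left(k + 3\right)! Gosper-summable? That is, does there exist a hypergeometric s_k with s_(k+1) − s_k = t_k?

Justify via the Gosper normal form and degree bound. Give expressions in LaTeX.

The ratio is k + 4.
Normal form (A,B,C) = (k + 4, 1, 1).
Key eq: (k + 4)·f(k+1) = (1)·f(k) + (1).
d = -1 from the (1,0,0) case.
deg f ≤ -1 is impossible — no certificate.

No — t_k has no hypergeometric antidifference.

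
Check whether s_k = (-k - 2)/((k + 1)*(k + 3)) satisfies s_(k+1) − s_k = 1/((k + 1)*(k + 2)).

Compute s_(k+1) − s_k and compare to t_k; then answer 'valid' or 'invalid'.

s_(k+1) = (-k - 3)/((k + 2)*(k + 4))
s_(k+1) − s_k = (k**2 + 5*k + 7)/(k**4 + 10*k**3 + 35*k**2 + 50*k + 24)
(s_(k+1) − s_k) − t_k = (-2*k - 5)/(k**4 + 10*k**3 + 35*k**2 + 50*k + 24)

Invalid: residual (-2*k - 5)/(k**4 + 10*k**3 + 35*k**2 + 50*k + 24) ≠ 0.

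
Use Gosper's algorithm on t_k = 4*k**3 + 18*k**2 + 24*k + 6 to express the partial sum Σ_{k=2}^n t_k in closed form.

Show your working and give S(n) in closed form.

Ratio r(k) = (2*k**3 + 15*k**2 + 36*k + 26)/(2*k**3 + 9*k**2 + 12*k + 3).
Factor: A=1; B=1; C=k**3 + 9*k**2/2 + 6*k + 3/2.
f must satisfy (1)·f(k+1) − (1)·f(k) = k**3 + 9*k**2/2 + 6*k + 3/2.
d = 4 from the (0,0,3) case.
Solving with deg f ≤ 4: f(k) = k*(k**3 + 4*k**2 + 4*k - 3)/4.
So s_k = (B(k−1)f/C)·t_k = (k*(k**3 + 4*k**2 + 4*k - 3)/(2*(2*k**3 + 9*k**2 + 12*k + 3)))·t_k = k*(k**3 + 4*k**2 + 4*k - 3).
Check: Δs_k = 4*k**3 + 18*k**2 + 24*k + 6. ✓
Telescope: S(n) = s_(n+1) − s_(2) = n**4 + 8*n**3 + 22*n**2 + 21*n + 6 − (58) = n**4 + 8*n**3 + 22*n**2 + 21*n - 52.

S(n) = n**4 + 8*n**3 + 22*n**2 + 21*n - 52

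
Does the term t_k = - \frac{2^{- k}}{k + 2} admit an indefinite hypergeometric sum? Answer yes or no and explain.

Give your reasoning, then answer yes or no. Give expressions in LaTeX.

No — t_k has no hypergeometric antidifference.

Compute t_(k+1)/t_k: get (k + 2)/(2*(k + 3)).
A = k/2 + 1, B = k + 3, C = 1.
Set up (k/2 + 1)·f(k+1) − (k + 2)·f(k) − (1) = 0.
deg f ≤ -1 (via 1,1,0).
Negative degree bound (-1): no f exists, t_k not Gosper-summable.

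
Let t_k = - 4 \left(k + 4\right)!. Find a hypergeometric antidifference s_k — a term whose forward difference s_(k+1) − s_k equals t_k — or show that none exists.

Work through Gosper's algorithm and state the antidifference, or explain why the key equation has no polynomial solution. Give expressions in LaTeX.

Ratio r(k) = k + 5.
Gosper form: A/B · C(k+1)/C(k) with A=k + 5, B=1, C=1.
Need (k + 5)·f(k+1) − (1)·f(k) = 1.
Degrees (1,0,0) ⇒ d ≤ -1.
d = -1 < 0 ⇒ no nonzero polynomial f; not summable.

no hypergeometric antidifference exists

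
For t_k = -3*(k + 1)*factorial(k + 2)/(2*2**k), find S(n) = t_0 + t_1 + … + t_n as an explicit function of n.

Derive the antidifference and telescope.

Compute t_(k+1)/t_k: get (k + 2)*(k + 3)/(2*(k + 1)).
Factor: A=k/2 + 3/2; B=1; C=k + 1.
Solve (k/2 + 3/2)·f(k+1) − (1)·f(k) = k + 1.
From deg A=1, deg B=0, deg C=1: d=0.
Match coefficients ⇒ f(k) = 2.
R(k) = B(k−1)·f(k)/C(k) = 2/(k + 1); s_k = R·t_k = -3*factorial(k + 2)/2**k.
Δs = -3*(k + 1)*factorial(k + 2)/(2*2**k), as required.
Telescope: S(n) = s_(n+1) − s_(0) = -3*2**(-n - 1)*factorial(n + 3) − (-6) = 6 - 3*factorial(n + 3)/(2*2**n).

S(n) = 6 - 3*factorial(n + 3)/(2*2**n)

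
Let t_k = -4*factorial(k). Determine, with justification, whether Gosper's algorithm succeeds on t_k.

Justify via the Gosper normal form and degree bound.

No — key equation has no polynomial f.

t_(k+1)/t_k = k + 1.
A = k + 1, B = 1, C = 1.
f must satisfy (k + 1)·f(k+1) − (1)·f(k) = 1.
Degrees (1,0,0) ⇒ d ≤ -1.
Negative degree bound (-1): no f exists, t_k not Gosper-summable.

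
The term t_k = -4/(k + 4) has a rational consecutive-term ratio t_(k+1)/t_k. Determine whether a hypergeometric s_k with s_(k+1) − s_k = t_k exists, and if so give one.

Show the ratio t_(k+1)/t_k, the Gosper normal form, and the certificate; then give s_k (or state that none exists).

none — t_k is not Gosper-summable

The ratio is (k + 4)/(k + 5).
Factor: A=k + 4; B=k + 5; C=1.
f must satisfy (k + 4)·f(k+1) − (k + 4)·f(k) = 1.
d = 0 from the (1,1,0) case.
Generic f = c0 gives residual -1; -1 = 0 cannot hold, so t_k is not Gosper-summable.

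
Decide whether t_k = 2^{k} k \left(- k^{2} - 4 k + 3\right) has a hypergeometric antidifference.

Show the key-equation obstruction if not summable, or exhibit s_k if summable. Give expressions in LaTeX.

r(k) = 2*(k + 1)*(4*k + (k + 1)**2 + 1)/(k*(k**2 + 4*k - 3)) after simplifying.
So A=2 and B=1, with C=k**3 + 4*k**2 - 3*k.
f must satisfy (2)·f(k+1) − (1)·f(k) = k**3 + 4*k**2 - 3*k.
d = 3 from the (0,0,3) case.
A polynomial solution: f(k) = k**3 - 2*k**2 - k + 4.
Then R = B(k−1)f/C = (k**3 - 2*k**2 - k + 4)/(k*(k**2 + 4*k - 3)), so s_k = R(k)·t_k = 2**k*(-k**3 + 2*k**2 + k - 4).
Verify: 2**k*k*(-k**2 - 4*k + 3) matches t_k.

Yes. s_k = 2^{k} \left(- k^{3} + 2 k^{2} + k - 4\right).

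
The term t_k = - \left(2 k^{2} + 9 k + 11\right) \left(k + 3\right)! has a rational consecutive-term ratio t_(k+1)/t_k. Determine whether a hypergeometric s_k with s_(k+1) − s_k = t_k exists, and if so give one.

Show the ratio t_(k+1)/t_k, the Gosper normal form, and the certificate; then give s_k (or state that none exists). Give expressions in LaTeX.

Compute t_(k+1)/t_k: get (k + 4)*(9*k + 2*(k + 1)**2 + 20)/(2*k**2 + 9*k + 11).
So A=k + 4 and B=1, with C=k**2 + 9*k/2 + 11/2.
Key eq: (k + 4)·f(k+1) = (1)·f(k) + (k**2 + 9*k/2 + 11/2).
Bound: deg f ≤ 1.
A polynomial solution: f(k) = (2*k + 1)/2.
Get s_k = R·t_k = -(2*k + 1)*factorial(k + 3) with R(k) = B(k−1)f(k)/C(k) = (2*k + 1)/(2*k**2 + 9*k + 11).
Δs = -(2*k**2 + 9*k + 11)*factorial(k + 3), as required.

s_k = - \left(2 k + 1\right) \left(k + 3\right)!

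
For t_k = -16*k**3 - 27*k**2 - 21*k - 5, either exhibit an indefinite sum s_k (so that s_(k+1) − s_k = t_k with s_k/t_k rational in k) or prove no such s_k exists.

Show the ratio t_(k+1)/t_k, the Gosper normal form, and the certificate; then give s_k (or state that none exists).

Ratio r(k) = (16*k**3 + 75*k**2 + 123*k + 69)/(16*k**3 + 27*k**2 + 21*k + 5).
Gosper form: A/B · C(k+1)/C(k) with A=1, B=1, C=k**3 + 27*k**2/16 + 21*k/16 + 5/16.
f must satisfy (1)·f(k+1) − (1)·f(k) = k**3 + 27*k**2/16 + 21*k/16 + 5/16.
d = 4 from the (0,0,3) case.
A polynomial solution: f(k) = k*(4*k**3 + k**2 + k - 1)/16.
R(k) = B(k−1)·f(k)/C(k) = k*(4*k**3 + k**2 + k - 1)/(16*k**3 + 27*k**2 + 21*k + 5); s_k = R·t_k = k*(-4*k**3 - k**2 - k + 1).
Verify: -16*k**3 - 27*k**2 - 21*k - 5 matches t_k.

s_k = k*(-4*k**3 - k**2 - k + 1)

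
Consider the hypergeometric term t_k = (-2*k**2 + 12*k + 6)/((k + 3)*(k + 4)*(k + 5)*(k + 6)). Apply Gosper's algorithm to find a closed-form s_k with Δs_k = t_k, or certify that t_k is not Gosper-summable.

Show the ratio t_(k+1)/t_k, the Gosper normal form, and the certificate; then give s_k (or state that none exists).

t_(k+1)/t_k = (k**3 - k**2 - 20*k - 24)/(k**3 + k**2 - 45*k - 21).
A = k + 3, B = k + 7, C = k**2 - 6*k - 3.
Solve (k + 3)·f(k+1) − (k + 6)·f(k) = k**2 - 6*k - 3.
From deg A=1, deg B=1, deg C=2: d=3.
A polynomial solution: f(k) = k*(k**2 - 108*k - 13)/120.
Then R = B(k−1)f/C = k*(k + 6)*(k**2 - 108*k - 13)/(120*(k**2 - 6*k - 3)), so s_k = R(k)·t_k = k*(-k**2 + 108*k + 13)/(60*(k + 3)*(k + 4)*(k + 5)).
Δs = 2*(-k**2 + 6*k + 3)/(k**4 + 18*k**3 + 119*k**2 + 342*k + 360), as required.

s_k = k*(-k**2 + 108*k + 13)/(60*(k + 3)*(k + 4)*(k + 5))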